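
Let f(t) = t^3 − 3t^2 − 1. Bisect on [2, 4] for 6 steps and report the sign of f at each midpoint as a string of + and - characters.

-+++--

m = 3, f(m) = -1 (−); new bracket [3, 4]
m = 3.5, f(m) = 5.125 (+); new bracket [3, 3.5]
m = 3.25, f(m) = 1.640625 (+); new bracket [3, 3.25]
m = 3.125, f(m) = 0.2207 (+); new bracket [3, 3.125]
m = 3.0625, f(m) = -0.4138 (−); new bracket [3.0625, 3.125]
m = 3.09375, f(m) = -0.1027 (−); new bracket [3.09375, 3.125]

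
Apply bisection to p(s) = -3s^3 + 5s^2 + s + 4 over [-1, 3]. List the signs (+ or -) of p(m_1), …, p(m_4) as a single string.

++--

m = 1, p(m) = 7 (+); new bracket [1, 3]
m = 2, p(m) = 2 (+); new bracket [2, 3]
m = 2.5, p(m) = -9.125 (−); new bracket [2, 2.5]
m = 2.25, p(m) = -2.6094 (−); new bracket [2, 2.25]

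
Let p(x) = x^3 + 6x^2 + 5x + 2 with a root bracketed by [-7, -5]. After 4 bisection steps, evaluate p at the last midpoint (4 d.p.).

x = -6 gives p = -28, negative; keep [-6, -5]
x = -5.5 gives p = -10.375, negative; keep [-5.5, -5]
x = -5.25 gives p = -3.578125, negative; keep [-5.25, -5]
x = -5.125 gives p = -0.6426, negative; keep [-5.125, -5]

-0.6426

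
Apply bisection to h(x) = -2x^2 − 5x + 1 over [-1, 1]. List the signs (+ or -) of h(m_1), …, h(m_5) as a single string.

m = 0, h(m) = 1 (+); new bracket [0, 1]
m = 0.5, h(m) = -2 (−); new bracket [0, 0.5]
m = 0.25, h(m) = -0.375 (−); new bracket [0, 0.25]
m = 0.125, h(m) = 0.3438 (+); new bracket [0.125, 0.25]
m = 0.1875, h(m) = -0.0078 (−); new bracket [0.125, 0.1875]

+--+-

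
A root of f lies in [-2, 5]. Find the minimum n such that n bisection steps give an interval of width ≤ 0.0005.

14

Width after n steps is 7/2^n. Need 2^n ≥ 7/0.0005 = 14000.
2^13 = 8192 < 14000 ≤ 2^14 = 16384, so n = 14.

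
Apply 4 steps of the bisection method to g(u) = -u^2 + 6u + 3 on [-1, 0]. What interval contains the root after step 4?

m = -0.5, g(m) = -0.25 (−); new bracket [-0.5, 0]
m = -0.25, g(m) = 1.4375 (+); new bracket [-0.5, -0.25]
m = -0.375, g(m) = 0.609375 (+); new bracket [-0.5, -0.375]
m = -0.4375, g(m) = 0.1836 (+); new bracket [-0.5, -0.4375]

[-0.5, -0.4375]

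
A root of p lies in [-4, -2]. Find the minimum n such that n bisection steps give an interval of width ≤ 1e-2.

8

Width after n steps is 2/2^n. Need 2^n ≥ 2/1e-2 = 200.
2^7 = 128 < 200 ≤ 2^8 = 256, so n = 8.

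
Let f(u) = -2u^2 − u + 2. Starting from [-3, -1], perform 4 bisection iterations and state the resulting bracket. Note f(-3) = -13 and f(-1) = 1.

m = -2, f(m) = -4 (−); new bracket [-2, -1]
m = -1.5, f(m) = -1 (−); new bracket [-1.5, -1]
m = -1.25, f(m) = 0.125 (+); new bracket [-1.5, -1.25]
m = -1.375, f(m) = -0.4062 (−); new bracket [-1.375, -1.25]

[-1.375, -1.25]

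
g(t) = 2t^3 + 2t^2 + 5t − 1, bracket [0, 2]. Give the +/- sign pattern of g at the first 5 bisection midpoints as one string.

+++-+

midpoint 1: g = 8 > 0 → [0, 1]
midpoint 0.5: g = 2.25 > 0 → [0, 0.5]
midpoint 0.25: g = 0.40625 > 0 → [0, 0.25]
midpoint 0.125: g = -0.3398 < 0 → [0.125, 0.25]
midpoint 0.1875: g = 0.021 > 0 → [0.125, 0.1875]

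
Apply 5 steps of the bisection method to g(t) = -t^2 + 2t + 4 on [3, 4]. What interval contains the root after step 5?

[3.21875, 3.25]

t = 3.5 gives g = -1.25, negative; keep [3, 3.5]
t = 3.25 gives g = -0.0625, negative; keep [3, 3.25]
t = 3.125 gives g = 0.484375, positive; keep [3.125, 3.25]
t = 3.1875 gives g = 0.2148, positive; keep [3.1875, 3.25]
t = 3.21875 gives g = 0.0771, positive; keep [3.21875, 3.25]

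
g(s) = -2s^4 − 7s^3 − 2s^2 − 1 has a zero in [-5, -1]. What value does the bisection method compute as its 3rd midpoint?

g(-3) = 8 > 0, so the root lies in [-5, -3]
g(-4) = -97 < 0, so the root lies in [-4, -3]
g(-3.5) = -25.5 < 0, so the root lies in [-3.5, -3]

-3.5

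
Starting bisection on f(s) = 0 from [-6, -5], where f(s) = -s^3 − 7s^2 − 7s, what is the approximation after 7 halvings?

midpoint -5.5: f = -6.875 < 0 → [-6, -5.5]
midpoint -5.75: f = -1.078125 < 0 → [-6, -5.75]
midpoint -5.875: f = 2.294922 > 0 → [-5.875, -5.75]
midpoint -5.8125: f = 0.5676 > 0 → [-5.8125, -5.75]
midpoint -5.78125: f = -0.2654 < 0 → [-5.8125, -5.78125]
midpoint -5.796875: f = 0.1486 > 0 → [-5.796875, -5.78125]
midpoint -5.7890625: f = -0.059 < 0 → [-5.796875, -5.7890625]

-5.7890625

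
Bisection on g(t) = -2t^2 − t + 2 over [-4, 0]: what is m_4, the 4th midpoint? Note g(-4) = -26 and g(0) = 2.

-1.25

t = -2 gives g = -4, negative; keep [-2, 0]
t = -1 gives g = 1, positive; keep [-2, -1]
t = -1.5 gives g = -1, negative; keep [-1.5, -1]
t = -1.25 gives g = 0.125, positive; keep [-1.5, -1.25]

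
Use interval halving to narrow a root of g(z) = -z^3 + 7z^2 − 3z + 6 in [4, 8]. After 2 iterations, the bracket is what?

[6, 7]

g(6) = 24 > 0, so the root lies in [6, 8]
g(7) = -15 < 0, so the root lies in [6, 7]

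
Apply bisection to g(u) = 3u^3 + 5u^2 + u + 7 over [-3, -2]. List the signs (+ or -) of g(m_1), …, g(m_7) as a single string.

g(-2.5) = -11.125 < 0, so the root lies in [-2.5, -2]
g(-2.25) = -4.109375 < 0, so the root lies in [-2.25, -2]
g(-2.125) = -1.333984 < 0, so the root lies in [-2.125, -2]
g(-2.0625) = -0.114 < 0, so the root lies in [-2.0625, -2]
g(-2.03125) = 0.456 > 0, so the root lies in [-2.0625, -2.03125]
g(-2.046875) = 0.1743 > 0, so the root lies in [-2.0625, -2.046875]
g(-2.0546875) = 0.0309 > 0, so the root lies in [-2.0625, -2.0546875]

----+++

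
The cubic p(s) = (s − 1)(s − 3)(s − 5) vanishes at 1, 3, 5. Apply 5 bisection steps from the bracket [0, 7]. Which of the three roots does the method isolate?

p(3.5) = -1.875 < 0, so the root lies in [3.5, 7]
p(5.25) = 2.390625 > 0, so the root lies in [3.5, 5.25]
p(4.375) = -2.900391 < 0, so the root lies in [4.375, 5.25]
p(4.8125) = -1.2957 < 0, so the root lies in [4.8125, 5.25]
p(5.03125) = 0.2559 > 0, so the root lies in [4.8125, 5.03125]

5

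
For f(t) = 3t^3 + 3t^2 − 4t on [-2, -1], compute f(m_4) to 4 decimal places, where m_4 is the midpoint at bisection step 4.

t = -1.5 gives f = 2.625, positive; keep [-2, -1.5]
t = -1.75 gives f = 0.109375, positive; keep [-2, -1.75]
t = -1.875 gives f = -1.728516, negative; keep [-1.875, -1.75]
t = -1.8125 gives f = -0.7576, negative; keep [-1.8125, -1.75]

-0.7576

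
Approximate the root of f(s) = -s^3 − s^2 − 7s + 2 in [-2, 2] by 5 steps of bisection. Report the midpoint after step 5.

s = 0 gives f = 2, positive; keep [0, 2]
s = 1 gives f = -7, negative; keep [0, 1]
s = 0.5 gives f = -1.875, negative; keep [0, 0.5]
s = 0.25 gives f = 0.1719, positive; keep [0.25, 0.5]
s = 0.375 gives f = -0.8184, negative; keep [0.25, 0.375]

0.375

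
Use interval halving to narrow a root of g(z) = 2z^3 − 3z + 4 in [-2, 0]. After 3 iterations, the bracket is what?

[-1.75, -1.5]

g(-1) = 5 > 0, so the root lies in [-2, -1]
g(-1.5) = 1.75 > 0, so the root lies in [-2, -1.5]
g(-1.75) = -1.46875 < 0, so the root lies in [-1.75, -1.5]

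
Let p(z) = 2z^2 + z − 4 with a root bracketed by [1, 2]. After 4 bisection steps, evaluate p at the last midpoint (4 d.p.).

m = 1.5, p(m) = 2 (+); new bracket [1, 1.5]
m = 1.25, p(m) = 0.375 (+); new bracket [1, 1.25]
m = 1.125, p(m) = -0.34375 (−); new bracket [1.125, 1.25]
m = 1.1875, p(m) = 0.0078 (+); new bracket [1.125, 1.1875]

0.0078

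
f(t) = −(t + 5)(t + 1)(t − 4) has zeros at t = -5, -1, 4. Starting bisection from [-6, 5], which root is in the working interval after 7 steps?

4

m = -0.5, f(m) = 10.125 (+); new bracket [-0.5, 5]
m = 2.25, f(m) = 41.234375 (+); new bracket [2.25, 5]
m = 3.625, f(m) = 14.958984 (+); new bracket [3.625, 5]
m = 4.3125, f(m) = -15.4602 (−); new bracket [3.625, 4.3125]
m = 3.96875, f(m) = 1.3926 (+); new bracket [3.96875, 4.3125]
m = 4.140625, f(m) = -6.6078 (−); new bracket [3.96875, 4.140625]
m = 4.0546875, f(m) = -2.503 (−); new bracket [3.96875, 4.0546875]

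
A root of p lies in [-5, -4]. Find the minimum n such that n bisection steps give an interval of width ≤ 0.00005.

15

Width after n steps is 1/2^n. Need 2^n ≥ 1/0.00005 = 20000.
2^14 = 16384 < 20000 ≤ 2^15 = 32768, so n = 15.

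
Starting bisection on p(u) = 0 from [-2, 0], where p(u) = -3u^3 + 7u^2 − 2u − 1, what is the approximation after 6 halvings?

-0.28125

m = -1, p(m) = 11 (+); new bracket [-1, 0]
m = -0.5, p(m) = 2.125 (+); new bracket [-0.5, 0]
m = -0.25, p(m) = -0.015625 (−); new bracket [-0.5, -0.25]
m = -0.375, p(m) = 0.8926 (+); new bracket [-0.375, -0.25]
m = -0.3125, p(m) = 0.4001 (+); new bracket [-0.3125, -0.25]
m = -0.28125, p(m) = 0.183 (+); new bracket [-0.28125, -0.25]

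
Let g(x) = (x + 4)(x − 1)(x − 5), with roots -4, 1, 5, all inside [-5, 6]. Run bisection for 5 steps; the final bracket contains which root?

-4

midpoint 0.5: g = 10.125 > 0 → [-5, 0.5]
midpoint -2.25: g = 41.234375 > 0 → [-5, -2.25]
midpoint -3.625: g = 14.958984 > 0 → [-5, -3.625]
midpoint -4.3125: g = -15.4602 < 0 → [-4.3125, -3.625]
midpoint -3.96875: g = 1.3926 > 0 → [-4.3125, -3.96875]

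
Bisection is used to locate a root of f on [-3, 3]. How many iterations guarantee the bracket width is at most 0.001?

Width after n steps is 6/2^n. Need 2^n ≥ 6/0.001 = 6000.
2^12 = 4096 < 6000 ≤ 2^13 = 8192, so n = 13.

13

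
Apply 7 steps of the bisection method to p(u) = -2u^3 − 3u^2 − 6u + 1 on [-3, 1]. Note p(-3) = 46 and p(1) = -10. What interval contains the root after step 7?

u = -1 gives p = 6, positive; keep [-1, 1]
u = 0 gives p = 1, positive; keep [0, 1]
u = 0.5 gives p = -3, negative; keep [0, 0.5]
u = 0.25 gives p = -0.7188, negative; keep [0, 0.25]
u = 0.125 gives p = 0.1992, positive; keep [0.125, 0.25]
u = 0.1875 gives p = -0.2437, negative; keep [0.125, 0.1875]
u = 0.15625 gives p = -0.0184, negative; keep [0.125, 0.15625]

[0.125, 0.15625]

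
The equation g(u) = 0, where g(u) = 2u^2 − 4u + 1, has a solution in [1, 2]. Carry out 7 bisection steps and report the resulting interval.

[1.703125, 1.7109375]

midpoint 1.5: g = -0.5 < 0 → [1.5, 2]
midpoint 1.75: g = 0.125 > 0 → [1.5, 1.75]
midpoint 1.625: g = -0.21875 < 0 → [1.625, 1.75]
midpoint 1.6875: g = -0.0547 < 0 → [1.6875, 1.75]
midpoint 1.71875: g = 0.0332 > 0 → [1.6875, 1.71875]
midpoint 1.703125: g = -0.0112 < 0 → [1.703125, 1.71875]
midpoint 1.7109375: g = 0.0109 > 0 → [1.703125, 1.7109375]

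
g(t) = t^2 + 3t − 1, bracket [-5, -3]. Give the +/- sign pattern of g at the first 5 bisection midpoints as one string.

++-++

g(-4) = 3 > 0, so the root lies in [-4, -3]
g(-3.5) = 0.75 > 0, so the root lies in [-3.5, -3]
g(-3.25) = -0.1875 < 0, so the root lies in [-3.5, -3.25]
g(-3.375) = 0.2656 > 0, so the root lies in [-3.375, -3.25]
g(-3.3125) = 0.0352 > 0, so the root lies in [-3.3125, -3.25]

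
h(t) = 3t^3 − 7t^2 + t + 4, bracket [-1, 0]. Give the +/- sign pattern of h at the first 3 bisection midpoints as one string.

midpoint -0.5: h = 1.375 > 0 → [-1, -0.5]
midpoint -0.75: h = -1.953125 < 0 → [-0.75, -0.5]
midpoint -0.625: h = -0.091797 < 0 → [-0.625, -0.5]

+--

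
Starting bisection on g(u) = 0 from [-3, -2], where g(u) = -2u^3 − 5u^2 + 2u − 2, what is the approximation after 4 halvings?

-2.9375

g(-2.5) = -7 < 0, so the root lies in [-3, -2.5]
g(-2.75) = -3.71875 < 0, so the root lies in [-3, -2.75]
g(-2.875) = -1.550781 < 0, so the root lies in [-3, -2.875]
g(-2.9375) = -0.3247 < 0, so the root lies in [-3, -2.9375]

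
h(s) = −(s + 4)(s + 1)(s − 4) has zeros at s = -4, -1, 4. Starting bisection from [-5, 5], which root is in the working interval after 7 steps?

m = 0, h(m) = 16 (+); new bracket [0, 5]
m = 2.5, h(m) = 34.125 (+); new bracket [2.5, 5]
m = 3.75, h(m) = 9.203125 (+); new bracket [3.75, 5]
m = 4.375, h(m) = -16.8809 (−); new bracket [3.75, 4.375]
m = 4.0625, h(m) = -2.551 (−); new bracket [3.75, 4.0625]
m = 3.90625, h(m) = 3.6366 (+); new bracket [3.90625, 4.0625]
m = 3.984375, h(m) = 0.6218 (+); new bracket [3.984375, 4.0625]

4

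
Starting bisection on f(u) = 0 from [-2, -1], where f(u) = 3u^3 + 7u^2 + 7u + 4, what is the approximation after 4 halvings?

-1.3125

midpoint -1.5: f = -0.875 < 0 → [-1.5, -1]
midpoint -1.25: f = 0.328125 > 0 → [-1.5, -1.25]
midpoint -1.375: f = -0.189453 < 0 → [-1.375, -1.25]
midpoint -1.3125: f = 0.0881 > 0 → [-1.375, -1.3125]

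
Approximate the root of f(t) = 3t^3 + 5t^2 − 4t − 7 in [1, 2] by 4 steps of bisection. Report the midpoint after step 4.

1.1875

midpoint 1.5: f = 8.375 > 0 → [1, 1.5]
midpoint 1.25: f = 1.671875 > 0 → [1, 1.25]
midpoint 1.125: f = -0.900391 < 0 → [1.125, 1.25]
midpoint 1.1875: f = 0.3245 > 0 → [1.125, 1.1875]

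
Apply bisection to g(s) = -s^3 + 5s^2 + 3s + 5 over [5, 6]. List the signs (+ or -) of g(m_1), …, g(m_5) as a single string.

s = 5.5 gives g = 6.375, positive; keep [5.5, 6]
s = 5.75 gives g = -2.546875, negative; keep [5.5, 5.75]
s = 5.625 gives g = 2.099609, positive; keep [5.625, 5.75]
s = 5.6875 gives g = -0.1765, negative; keep [5.625, 5.6875]
s = 5.65625 gives g = 0.9732, positive; keep [5.65625, 5.6875]

+-+-+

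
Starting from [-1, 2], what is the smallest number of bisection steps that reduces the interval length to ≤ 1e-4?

Width after n steps is 3/2^n. Need 2^n ≥ 3/1e-4 = 30000.
2^14 = 16384 < 30000 ≤ 2^15 = 32768, so n = 15.

15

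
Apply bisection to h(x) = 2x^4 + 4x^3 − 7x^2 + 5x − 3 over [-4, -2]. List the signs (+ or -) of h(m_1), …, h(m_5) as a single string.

m = -3, h(m) = -27 (−); new bracket [-4, -3]
m = -3.5, h(m) = 22.375 (+); new bracket [-3.5, -3]
m = -3.25, h(m) = -7.367188 (−); new bracket [-3.5, -3.25]
m = -3.375, h(m) = 6.1099 (+); new bracket [-3.375, -3.25]
m = -3.3125, h(m) = -0.9604 (−); new bracket [-3.375, -3.3125]

-+-+-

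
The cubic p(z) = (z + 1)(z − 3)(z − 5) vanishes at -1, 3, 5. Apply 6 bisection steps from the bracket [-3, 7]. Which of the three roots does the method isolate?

-1

p(2) = 9 > 0, so the root lies in [-3, 2]
p(-0.5) = 9.625 > 0, so the root lies in [-3, -0.5]
p(-1.75) = -24.046875 < 0, so the root lies in [-1.75, -0.5]
p(-1.125) = -3.1582 < 0, so the root lies in [-1.125, -0.5]
p(-0.8125) = 4.155 > 0, so the root lies in [-1.125, -0.8125]
p(-0.96875) = 0.7403 > 0, so the root lies in [-1.125, -0.96875]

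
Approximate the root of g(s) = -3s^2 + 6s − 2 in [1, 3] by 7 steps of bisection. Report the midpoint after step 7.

g(2) = -2 < 0, so the root lies in [1, 2]
g(1.5) = 0.25 > 0, so the root lies in [1.5, 2]
g(1.75) = -0.6875 < 0, so the root lies in [1.5, 1.75]
g(1.625) = -0.1719 < 0, so the root lies in [1.5, 1.625]
g(1.5625) = 0.0508 > 0, so the root lies in [1.5625, 1.625]
g(1.59375) = -0.0576 < 0, so the root lies in [1.5625, 1.59375]
g(1.578125) = -0.0027 < 0, so the root lies in [1.5625, 1.578125]

1.578125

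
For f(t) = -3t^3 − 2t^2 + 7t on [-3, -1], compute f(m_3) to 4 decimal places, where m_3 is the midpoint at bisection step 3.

-2.2969

f(-2) = 2 > 0, so the root lies in [-2, -1]
f(-1.5) = -4.875 < 0, so the root lies in [-2, -1.5]
f(-1.75) = -2.296875 < 0, so the root lies in [-2, -1.75]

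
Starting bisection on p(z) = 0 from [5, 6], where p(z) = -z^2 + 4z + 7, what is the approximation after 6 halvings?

m = 5.5, p(m) = -1.25 (−); new bracket [5, 5.5]
m = 5.25, p(m) = 0.4375 (+); new bracket [5.25, 5.5]
m = 5.375, p(m) = -0.390625 (−); new bracket [5.25, 5.375]
m = 5.3125, p(m) = 0.0273 (+); new bracket [5.3125, 5.375]
m = 5.34375, p(m) = -0.1807 (−); new bracket [5.3125, 5.34375]
m = 5.328125, p(m) = -0.0764 (−); new bracket [5.3125, 5.328125]

5.328125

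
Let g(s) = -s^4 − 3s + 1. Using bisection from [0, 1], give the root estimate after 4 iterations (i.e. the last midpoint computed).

s = 0.5 gives g = -0.5625, negative; keep [0, 0.5]
s = 0.25 gives g = 0.246094, positive; keep [0.25, 0.5]
s = 0.375 gives g = -0.144775, negative; keep [0.25, 0.375]
s = 0.3125 gives g = 0.053, positive; keep [0.3125, 0.375]

0.3125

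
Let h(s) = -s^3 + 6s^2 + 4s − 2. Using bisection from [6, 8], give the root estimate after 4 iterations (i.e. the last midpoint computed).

midpoint 7: h = -23 < 0 → [6, 7]
midpoint 6.5: h = 2.875 > 0 → [6.5, 7]
midpoint 6.75: h = -9.171875 < 0 → [6.5, 6.75]
midpoint 6.625: h = -2.9316 < 0 → [6.5, 6.625]

6.625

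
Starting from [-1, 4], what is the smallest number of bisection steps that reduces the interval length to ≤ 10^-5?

Width after n steps is 5/2^n. Need 2^n ≥ 5/10^-5 = 500000.
2^18 = 262144 < 500000 ≤ 2^19 = 524288, so n = 19.

19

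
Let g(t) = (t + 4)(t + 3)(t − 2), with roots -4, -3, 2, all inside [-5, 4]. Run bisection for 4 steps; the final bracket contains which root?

2

g(-0.5) = -21.875 < 0, so the root lies in [-0.5, 4]
g(1.75) = -6.828125 < 0, so the root lies in [1.75, 4]
g(2.875) = 35.341797 > 0, so the root lies in [1.75, 2.875]
g(2.3125) = 10.4797 > 0, so the root lies in [1.75, 2.3125]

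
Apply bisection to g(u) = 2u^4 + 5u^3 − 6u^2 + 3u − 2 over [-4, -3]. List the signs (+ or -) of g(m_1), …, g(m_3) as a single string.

m = -3.5, g(m) = -0.25 (−); new bracket [-4, -3.5]
m = -3.75, g(m) = 34.210938 (+); new bracket [-3.75, -3.5]
m = -3.625, g(m) = 15.459473 (+); new bracket [-3.625, -3.5]

-++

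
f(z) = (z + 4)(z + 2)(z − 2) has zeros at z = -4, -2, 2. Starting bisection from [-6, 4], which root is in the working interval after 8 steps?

2

m = -1, f(m) = -9 (−); new bracket [-1, 4]
m = 1.5, f(m) = -9.625 (−); new bracket [1.5, 4]
m = 2.75, f(m) = 24.046875 (+); new bracket [1.5, 2.75]
m = 2.125, f(m) = 3.1582 (+); new bracket [1.5, 2.125]
m = 1.8125, f(m) = -4.155 (−); new bracket [1.8125, 2.125]
m = 1.96875, f(m) = -0.7403 (−); new bracket [1.96875, 2.125]
m = 2.046875, f(m) = 1.1471 (+); new bracket [1.96875, 2.046875]
m = 2.0078125, f(m) = 0.1881 (+); new bracket [1.96875, 2.0078125]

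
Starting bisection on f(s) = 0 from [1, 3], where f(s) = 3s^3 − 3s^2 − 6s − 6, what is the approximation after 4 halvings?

midpoint 2: f = -6 < 0 → [2, 3]
midpoint 2.5: f = 7.125 > 0 → [2, 2.5]
midpoint 2.25: f = -0.515625 < 0 → [2.25, 2.5]
midpoint 2.375: f = 3.0176 > 0 → [2.25, 2.375]

2.375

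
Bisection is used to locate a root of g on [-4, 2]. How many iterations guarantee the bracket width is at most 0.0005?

14

Width after n steps is 6/2^n. Need 2^n ≥ 6/0.0005 = 12000.
2^13 = 8192 < 12000 ≤ 2^14 = 16384, so n = 14.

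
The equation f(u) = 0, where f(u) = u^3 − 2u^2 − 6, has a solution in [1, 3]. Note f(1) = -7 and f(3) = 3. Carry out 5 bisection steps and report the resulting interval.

[2.75, 2.8125]

m = 2, f(m) = -6 (−); new bracket [2, 3]
m = 2.5, f(m) = -2.875 (−); new bracket [2.5, 3]
m = 2.75, f(m) = -0.328125 (−); new bracket [2.75, 3]
m = 2.875, f(m) = 1.2324 (+); new bracket [2.75, 2.875]
m = 2.8125, f(m) = 0.427 (+); new bracket [2.75, 2.8125]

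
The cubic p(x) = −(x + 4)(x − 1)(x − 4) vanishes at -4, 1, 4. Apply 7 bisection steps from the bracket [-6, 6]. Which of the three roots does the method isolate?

-4

p(0) = -16 < 0, so the root lies in [-6, 0]
p(-3) = -28 < 0, so the root lies in [-6, -3]
p(-4.5) = 23.375 > 0, so the root lies in [-4.5, -3]
p(-3.75) = -9.2031 < 0, so the root lies in [-4.5, -3.75]
p(-4.125) = 5.2051 > 0, so the root lies in [-4.125, -3.75]
p(-3.9375) = -2.4495 < 0, so the root lies in [-4.125, -3.9375]
p(-4.03125) = 1.2627 > 0, so the root lies in [-4.03125, -3.9375]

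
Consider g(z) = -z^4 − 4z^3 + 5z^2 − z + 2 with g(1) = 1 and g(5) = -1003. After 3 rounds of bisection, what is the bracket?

[1, 1.5]

g(3) = -145 < 0, so the root lies in [1, 3]
g(2) = -28 < 0, so the root lies in [1, 2]
g(1.5) = -6.8125 < 0, so the root lies in [1, 1.5]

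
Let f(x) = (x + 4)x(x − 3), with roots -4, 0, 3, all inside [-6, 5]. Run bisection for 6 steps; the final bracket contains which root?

-4

f(-0.5) = 6.125 > 0, so the root lies in [-6, -0.5]
f(-3.25) = 15.234375 > 0, so the root lies in [-6, -3.25]
f(-4.625) = -22.041016 < 0, so the root lies in [-4.625, -3.25]
f(-3.9375) = 1.7073 > 0, so the root lies in [-4.625, -3.9375]
f(-4.28125) = -8.7674 < 0, so the root lies in [-4.28125, -3.9375]
f(-4.109375) = -3.1954 < 0, so the root lies in [-4.109375, -3.9375]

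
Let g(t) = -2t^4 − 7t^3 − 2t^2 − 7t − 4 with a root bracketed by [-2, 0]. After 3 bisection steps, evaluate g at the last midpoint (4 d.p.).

midpoint -1: g = 6 > 0 → [-1, 0]
midpoint -0.5: g = -0.25 < 0 → [-1, -0.5]
midpoint -0.75: g = 2.445312 > 0 → [-0.75, -0.5]

2.4453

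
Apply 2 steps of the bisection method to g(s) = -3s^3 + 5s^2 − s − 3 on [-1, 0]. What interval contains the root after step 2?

[-0.75, -0.5]

s = -0.5 gives g = -0.875, negative; keep [-1, -0.5]
s = -0.75 gives g = 1.828125, positive; keep [-0.75, -0.5]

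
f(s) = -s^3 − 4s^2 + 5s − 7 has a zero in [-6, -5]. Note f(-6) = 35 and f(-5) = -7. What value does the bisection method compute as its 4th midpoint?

s = -5.5 gives f = 10.875, positive; keep [-5.5, -5]
s = -5.25 gives f = 1.203125, positive; keep [-5.25, -5]
s = -5.125 gives f = -3.076172, negative; keep [-5.25, -5.125]
s = -5.1875 gives f = -0.9817, negative; keep [-5.25, -5.1875]

-5.1875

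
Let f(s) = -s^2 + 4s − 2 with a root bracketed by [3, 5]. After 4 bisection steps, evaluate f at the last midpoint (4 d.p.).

s = 4 gives f = -2, negative; keep [3, 4]
s = 3.5 gives f = -0.25, negative; keep [3, 3.5]
s = 3.25 gives f = 0.4375, positive; keep [3.25, 3.5]
s = 3.375 gives f = 0.1094, positive; keep [3.375, 3.5]

0.1094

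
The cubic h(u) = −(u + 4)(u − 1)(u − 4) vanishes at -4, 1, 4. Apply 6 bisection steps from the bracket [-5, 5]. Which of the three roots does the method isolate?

-4

m = 0, h(m) = -16 (−); new bracket [-5, 0]
m = -2.5, h(m) = -34.125 (−); new bracket [-5, -2.5]
m = -3.75, h(m) = -9.203125 (−); new bracket [-5, -3.75]
m = -4.375, h(m) = 16.8809 (+); new bracket [-4.375, -3.75]
m = -4.0625, h(m) = 2.551 (+); new bracket [-4.0625, -3.75]
m = -3.90625, h(m) = -3.6366 (−); new bracket [-4.0625, -3.90625]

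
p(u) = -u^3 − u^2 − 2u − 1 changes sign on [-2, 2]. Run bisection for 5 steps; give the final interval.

[-0.625, -0.5]

p(0) = -1 < 0, so the root lies in [-2, 0]
p(-1) = 1 > 0, so the root lies in [-1, 0]
p(-0.5) = -0.125 < 0, so the root lies in [-1, -0.5]
p(-0.75) = 0.3594 > 0, so the root lies in [-0.75, -0.5]
p(-0.625) = 0.1035 > 0, so the root lies in [-0.625, -0.5]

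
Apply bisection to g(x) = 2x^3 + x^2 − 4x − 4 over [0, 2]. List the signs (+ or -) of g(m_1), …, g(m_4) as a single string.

--++

x = 1 gives g = -5, negative; keep [1, 2]
x = 1.5 gives g = -1, negative; keep [1.5, 2]
x = 1.75 gives g = 2.78125, positive; keep [1.5, 1.75]
x = 1.625 gives g = 0.7227, positive; keep [1.5, 1.625]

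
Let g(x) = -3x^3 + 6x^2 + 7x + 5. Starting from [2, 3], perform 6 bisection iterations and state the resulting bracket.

midpoint 2.5: g = 13.125 > 0 → [2.5, 3]
midpoint 2.75: g = 7.234375 > 0 → [2.75, 3]
midpoint 2.875: g = 3.427734 > 0 → [2.875, 3]
midpoint 2.9375: g = 1.2937 > 0 → [2.9375, 3]
midpoint 2.96875: g = 0.1671 > 0 → [2.96875, 3]
midpoint 2.984375: g = -0.4114 < 0 → [2.96875, 2.984375]

[2.96875, 2.984375]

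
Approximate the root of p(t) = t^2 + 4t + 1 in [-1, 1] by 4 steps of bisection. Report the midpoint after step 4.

-0.375

midpoint 0: p = 1 > 0 → [-1, 0]
midpoint -0.5: p = -0.75 < 0 → [-0.5, 0]
midpoint -0.25: p = 0.0625 > 0 → [-0.5, -0.25]
midpoint -0.375: p = -0.3594 < 0 → [-0.375, -0.25]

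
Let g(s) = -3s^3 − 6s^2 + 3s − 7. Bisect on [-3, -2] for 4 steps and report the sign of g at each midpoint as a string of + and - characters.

-+--

g(-2.5) = -5.125 < 0, so the root lies in [-3, -2.5]
g(-2.75) = 1.765625 > 0, so the root lies in [-2.75, -2.5]
g(-2.625) = -1.955078 < 0, so the root lies in [-2.75, -2.625]
g(-2.6875) = -0.1658 < 0, so the root lies in [-2.75, -2.6875]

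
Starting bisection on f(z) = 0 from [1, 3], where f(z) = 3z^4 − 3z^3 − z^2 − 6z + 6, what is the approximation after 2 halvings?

1.5

m = 2, f(m) = 14 (+); new bracket [1, 2]
m = 1.5, f(m) = -0.1875 (−); new bracket [1.5, 2]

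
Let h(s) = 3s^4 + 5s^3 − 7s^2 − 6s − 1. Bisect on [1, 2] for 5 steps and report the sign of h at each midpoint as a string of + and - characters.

+-+-+

midpoint 1.5: h = 6.3125 > 0 → [1, 1.5]
midpoint 1.25: h = -2.347656 < 0 → [1.25, 1.5]
midpoint 1.375: h = 1.237061 > 0 → [1.25, 1.375]
midpoint 1.3125: h = -0.726 < 0 → [1.3125, 1.375]
midpoint 1.34375: h = 0.2109 > 0 → [1.3125, 1.34375]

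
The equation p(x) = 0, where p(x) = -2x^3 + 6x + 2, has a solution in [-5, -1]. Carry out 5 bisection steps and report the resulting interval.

m = -3, p(m) = 38 (+); new bracket [-3, -1]
m = -2, p(m) = 6 (+); new bracket [-2, -1]
m = -1.5, p(m) = -0.25 (−); new bracket [-2, -1.5]
m = -1.75, p(m) = 2.2188 (+); new bracket [-1.75, -1.5]
m = -1.625, p(m) = 0.832 (+); new bracket [-1.625, -1.5]

[-1.625, -1.5]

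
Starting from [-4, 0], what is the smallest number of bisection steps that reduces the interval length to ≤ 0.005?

Width after n steps is 4/2^n. Need 2^n ≥ 4/0.005 = 800.
2^9 = 512 < 800 ≤ 2^10 = 1024, so n = 10.

10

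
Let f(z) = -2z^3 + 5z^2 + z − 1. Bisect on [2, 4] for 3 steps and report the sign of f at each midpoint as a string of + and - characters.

-+-

midpoint 3: f = -7 < 0 → [2, 3]
midpoint 2.5: f = 1.5 > 0 → [2.5, 3]
midpoint 2.75: f = -2.03125 < 0 → [2.5, 2.75]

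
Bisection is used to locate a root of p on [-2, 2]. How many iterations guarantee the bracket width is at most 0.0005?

13

Width after n steps is 4/2^n. Need 2^n ≥ 4/0.0005 = 8000.
2^12 = 4096 < 8000 ≤ 2^13 = 8192, so n = 13.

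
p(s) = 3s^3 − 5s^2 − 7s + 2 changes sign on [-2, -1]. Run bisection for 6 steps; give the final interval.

midpoint -1.5: p = -8.875 < 0 → [-1.5, -1]
midpoint -1.25: p = -2.921875 < 0 → [-1.25, -1]
midpoint -1.125: p = -0.724609 < 0 → [-1.125, -1]
midpoint -1.0625: p = 0.1946 > 0 → [-1.125, -1.0625]
midpoint -1.09375: p = -0.2505 < 0 → [-1.09375, -1.0625]
midpoint -1.078125: p = -0.0244 < 0 → [-1.078125, -1.0625]

[-1.078125, -1.0625]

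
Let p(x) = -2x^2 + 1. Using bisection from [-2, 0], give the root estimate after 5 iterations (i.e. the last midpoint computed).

p(-1) = -1 < 0, so the root lies in [-1, 0]
p(-0.5) = 0.5 > 0, so the root lies in [-1, -0.5]
p(-0.75) = -0.125 < 0, so the root lies in [-0.75, -0.5]
p(-0.625) = 0.2188 > 0, so the root lies in [-0.75, -0.625]
p(-0.6875) = 0.0547 > 0, so the root lies in [-0.75, -0.6875]

-0.6875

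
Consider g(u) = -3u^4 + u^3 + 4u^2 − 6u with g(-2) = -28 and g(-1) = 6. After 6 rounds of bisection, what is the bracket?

m = -1.5, g(m) = -0.5625 (−); new bracket [-1.5, -1]
m = -1.25, g(m) = 4.472656 (+); new bracket [-1.5, -1.25]
m = -1.375, g(m) = 2.489502 (+); new bracket [-1.5, -1.375]
m = -1.4375, g(m) = 1.1101 (+); new bracket [-1.5, -1.4375]
m = -1.46875, g(m) = 0.3121 (+); new bracket [-1.5, -1.46875]
m = -1.484375, g(m) = -0.1154 (−); new bracket [-1.484375, -1.46875]

[-1.484375, -1.46875]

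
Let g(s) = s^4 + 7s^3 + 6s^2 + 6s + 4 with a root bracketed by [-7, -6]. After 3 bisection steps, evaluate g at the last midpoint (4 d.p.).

-8.7166

s = -6.5 gives g = 81.1875, positive; keep [-6.5, -6]
s = -6.25 gives g = 17.769531, positive; keep [-6.25, -6]
s = -6.125 gives g = -8.716553, negative; keep [-6.25, -6.125]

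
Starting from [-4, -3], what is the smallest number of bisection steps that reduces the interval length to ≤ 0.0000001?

Width after n steps is 1/2^n. Need 2^n ≥ 1/0.0000001 = 10000000.
2^23 = 8388608 < 10000000 ≤ 2^24 = 16777216, so n = 24.

24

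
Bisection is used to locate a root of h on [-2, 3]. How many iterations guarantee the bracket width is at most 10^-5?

19

Width after n steps is 5/2^n. Need 2^n ≥ 5/10^-5 = 500000.
2^18 = 262144 < 500000 ≤ 2^19 = 524288, so n = 19.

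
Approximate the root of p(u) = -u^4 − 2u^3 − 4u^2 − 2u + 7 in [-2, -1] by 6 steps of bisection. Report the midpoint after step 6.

-1.734375

m = -1.5, p(m) = 2.6875 (+); new bracket [-2, -1.5]
m = -1.75, p(m) = -0.410156 (−); new bracket [-1.75, -1.5]
m = -1.625, p(m) = 1.296631 (+); new bracket [-1.75, -1.625]
m = -1.6875, p(m) = 0.4861 (+); new bracket [-1.75, -1.6875]
m = -1.71875, p(m) = 0.0491 (+); new bracket [-1.75, -1.71875]
m = -1.734375, p(m) = -0.1777 (−); new bracket [-1.734375, -1.71875]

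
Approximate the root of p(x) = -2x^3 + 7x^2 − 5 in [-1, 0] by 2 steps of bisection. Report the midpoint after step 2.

midpoint -0.5: p = -3 < 0 → [-1, -0.5]
midpoint -0.75: p = -0.21875 < 0 → [-1, -0.75]

-0.75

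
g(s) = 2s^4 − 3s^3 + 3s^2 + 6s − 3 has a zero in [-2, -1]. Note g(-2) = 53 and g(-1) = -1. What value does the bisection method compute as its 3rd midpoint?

g(-1.5) = 15 > 0, so the root lies in [-1.5, -1]
g(-1.25) = 4.929688 > 0, so the root lies in [-1.25, -1]
g(-1.125) = 1.521973 > 0, so the root lies in [-1.125, -1]

-1.125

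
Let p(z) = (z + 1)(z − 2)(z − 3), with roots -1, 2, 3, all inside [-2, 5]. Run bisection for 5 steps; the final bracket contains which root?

-1

midpoint 1.5: p = 1.875 > 0 → [-2, 1.5]
midpoint -0.25: p = 5.484375 > 0 → [-2, -0.25]
midpoint -1.125: p = -1.611328 < 0 → [-1.125, -0.25]
midpoint -0.6875: p = 3.0969 > 0 → [-1.125, -0.6875]
midpoint -0.90625: p = 1.0643 > 0 → [-1.125, -0.90625]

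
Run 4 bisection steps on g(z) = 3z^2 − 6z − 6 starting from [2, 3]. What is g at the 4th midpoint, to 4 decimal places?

-0.4570

g(2.5) = -2.25 < 0, so the root lies in [2.5, 3]
g(2.75) = 0.1875 > 0, so the root lies in [2.5, 2.75]
g(2.625) = -1.078125 < 0, so the root lies in [2.625, 2.75]
g(2.6875) = -0.457 < 0, so the root lies in [2.6875, 2.75]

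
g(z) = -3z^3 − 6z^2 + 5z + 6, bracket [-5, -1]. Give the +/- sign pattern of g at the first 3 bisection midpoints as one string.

midpoint -3: g = 18 > 0 → [-3, -1]
midpoint -2: g = -4 < 0 → [-3, -2]
midpoint -2.5: g = 2.875 > 0 → [-2.5, -2]

+-+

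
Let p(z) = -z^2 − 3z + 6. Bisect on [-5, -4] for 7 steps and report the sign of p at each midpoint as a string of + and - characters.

-+-++++

m = -4.5, p(m) = -0.75 (−); new bracket [-4.5, -4]
m = -4.25, p(m) = 0.6875 (+); new bracket [-4.5, -4.25]
m = -4.375, p(m) = -0.015625 (−); new bracket [-4.375, -4.25]
m = -4.3125, p(m) = 0.3398 (+); new bracket [-4.375, -4.3125]
m = -4.34375, p(m) = 0.1631 (+); new bracket [-4.375, -4.34375]
m = -4.359375, p(m) = 0.074 (+); new bracket [-4.375, -4.359375]
m = -4.3671875, p(m) = 0.0292 (+); new bracket [-4.375, -4.3671875]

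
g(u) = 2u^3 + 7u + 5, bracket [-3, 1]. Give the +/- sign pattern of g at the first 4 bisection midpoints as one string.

-++-

u = -1 gives g = -4, negative; keep [-1, 1]
u = 0 gives g = 5, positive; keep [-1, 0]
u = -0.5 gives g = 1.25, positive; keep [-1, -0.5]
u = -0.75 gives g = -1.0938, negative; keep [-0.75, -0.5]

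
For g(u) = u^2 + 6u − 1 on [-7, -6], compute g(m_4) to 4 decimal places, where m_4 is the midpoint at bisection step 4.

u = -6.5 gives g = 2.25, positive; keep [-6.5, -6]
u = -6.25 gives g = 0.5625, positive; keep [-6.25, -6]
u = -6.125 gives g = -0.234375, negative; keep [-6.25, -6.125]
u = -6.1875 gives g = 0.1602, positive; keep [-6.1875, -6.125]

0.1602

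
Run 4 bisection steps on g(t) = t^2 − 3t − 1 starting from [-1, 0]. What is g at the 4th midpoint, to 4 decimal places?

m = -0.5, g(m) = 0.75 (+); new bracket [-0.5, 0]
m = -0.25, g(m) = -0.1875 (−); new bracket [-0.5, -0.25]
m = -0.375, g(m) = 0.265625 (+); new bracket [-0.375, -0.25]
m = -0.3125, g(m) = 0.0352 (+); new bracket [-0.3125, -0.25]

0.0352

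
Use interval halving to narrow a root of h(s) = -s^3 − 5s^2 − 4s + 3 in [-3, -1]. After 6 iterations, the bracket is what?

s = -2 gives h = -1, negative; keep [-2, -1]
s = -1.5 gives h = 1.125, positive; keep [-2, -1.5]
s = -1.75 gives h = 0.046875, positive; keep [-2, -1.75]
s = -1.875 gives h = -0.4863, negative; keep [-1.875, -1.75]
s = -1.8125 gives h = -0.2214, negative; keep [-1.8125, -1.75]
s = -1.78125 gives h = -0.0876, negative; keep [-1.78125, -1.75]

[-1.78125, -1.75]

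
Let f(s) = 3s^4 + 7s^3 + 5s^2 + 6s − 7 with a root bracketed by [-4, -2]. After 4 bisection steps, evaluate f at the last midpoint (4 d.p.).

-3.1692

m = -3, f(m) = 74 (+); new bracket [-3, -2]
m = -2.5, f(m) = 17.0625 (+); new bracket [-2.5, -2]
m = -2.25, f(m) = 1.964844 (+); new bracket [-2.25, -2]
m = -2.125, f(m) = -3.1692 (−); new bracket [-2.25, -2.125]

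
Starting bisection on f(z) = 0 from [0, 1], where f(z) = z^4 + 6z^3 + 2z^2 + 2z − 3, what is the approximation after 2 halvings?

m = 0.5, f(m) = -0.6875 (−); new bracket [0.5, 1]
m = 0.75, f(m) = 2.472656 (+); new bracket [0.5, 0.75]

0.75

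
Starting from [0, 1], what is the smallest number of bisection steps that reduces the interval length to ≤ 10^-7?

24

Width after n steps is 1/2^n. Need 2^n ≥ 1/10^-7 = 10000000.
2^23 = 8388608 < 10000000 ≤ 2^24 = 16777216, so n = 24.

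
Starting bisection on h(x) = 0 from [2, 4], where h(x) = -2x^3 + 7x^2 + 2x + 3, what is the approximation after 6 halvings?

m = 3, h(m) = 18 (+); new bracket [3, 4]
m = 3.5, h(m) = 10 (+); new bracket [3.5, 4]
m = 3.75, h(m) = 3.46875 (+); new bracket [3.75, 4]
m = 3.875, h(m) = -0.5117 (−); new bracket [3.75, 3.875]
m = 3.8125, h(m) = 1.5405 (+); new bracket [3.8125, 3.875]
m = 3.84375, h(m) = 0.5301 (+); new bracket [3.84375, 3.875]

3.84375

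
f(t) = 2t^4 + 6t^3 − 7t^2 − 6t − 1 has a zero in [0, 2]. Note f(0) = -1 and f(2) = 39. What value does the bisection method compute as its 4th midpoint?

t = 1 gives f = -6, negative; keep [1, 2]
t = 1.5 gives f = 4.625, positive; keep [1, 1.5]
t = 1.25 gives f = -2.835938, negative; keep [1.25, 1.5]
t = 1.375 gives f = 0.2622, positive; keep [1.25, 1.375]

1.375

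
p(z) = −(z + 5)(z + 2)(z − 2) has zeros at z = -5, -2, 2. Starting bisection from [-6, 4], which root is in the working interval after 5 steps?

2

m = -1, p(m) = 12 (+); new bracket [-1, 4]
m = 1.5, p(m) = 11.375 (+); new bracket [1.5, 4]
m = 2.75, p(m) = -27.609375 (−); new bracket [1.5, 2.75]
m = 2.125, p(m) = -3.6738 (−); new bracket [1.5, 2.125]
m = 1.8125, p(m) = 4.8699 (+); new bracket [1.8125, 2.125]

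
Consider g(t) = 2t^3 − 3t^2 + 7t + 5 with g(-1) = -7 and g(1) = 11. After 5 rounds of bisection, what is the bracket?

m = 0, g(m) = 5 (+); new bracket [-1, 0]
m = -0.5, g(m) = 0.5 (+); new bracket [-1, -0.5]
m = -0.75, g(m) = -2.78125 (−); new bracket [-0.75, -0.5]
m = -0.625, g(m) = -1.0352 (−); new bracket [-0.625, -0.5]
m = -0.5625, g(m) = -0.2427 (−); new bracket [-0.5625, -0.5]

[-0.5625, -0.5]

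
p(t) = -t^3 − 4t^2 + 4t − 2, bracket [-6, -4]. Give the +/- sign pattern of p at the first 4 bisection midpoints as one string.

+---

p(-5) = 3 > 0, so the root lies in [-5, -4]
p(-4.5) = -9.875 < 0, so the root lies in [-5, -4.5]
p(-4.75) = -4.078125 < 0, so the root lies in [-5, -4.75]
p(-4.875) = -0.7051 < 0, so the root lies in [-5, -4.875]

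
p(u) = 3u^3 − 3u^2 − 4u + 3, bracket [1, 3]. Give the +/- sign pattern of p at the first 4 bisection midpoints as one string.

++--

p(2) = 7 > 0, so the root lies in [1, 2]
p(1.5) = 0.375 > 0, so the root lies in [1, 1.5]
p(1.25) = -0.828125 < 0, so the root lies in [1.25, 1.5]
p(1.375) = -0.373 < 0, so the root lies in [1.375, 1.5]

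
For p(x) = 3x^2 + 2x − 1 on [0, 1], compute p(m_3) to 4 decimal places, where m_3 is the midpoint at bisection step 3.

p(0.5) = 0.75 > 0, so the root lies in [0, 0.5]
p(0.25) = -0.3125 < 0, so the root lies in [0.25, 0.5]
p(0.375) = 0.171875 > 0, so the root lies in [0.25, 0.375]

0.1719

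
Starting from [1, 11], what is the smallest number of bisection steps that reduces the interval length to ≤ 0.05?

8

Width after n steps is 10/2^n. Need 2^n ≥ 10/0.05 = 200.
2^7 = 128 < 200 ≤ 2^8 = 256, so n = 8.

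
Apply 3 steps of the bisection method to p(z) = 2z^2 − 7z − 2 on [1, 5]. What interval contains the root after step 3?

[3.5, 4]

z = 3 gives p = -5, negative; keep [3, 5]
z = 4 gives p = 2, positive; keep [3, 4]
z = 3.5 gives p = -2, negative; keep [3.5, 4]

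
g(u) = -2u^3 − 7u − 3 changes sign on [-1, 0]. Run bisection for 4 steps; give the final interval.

m = -0.5, g(m) = 0.75 (+); new bracket [-0.5, 0]
m = -0.25, g(m) = -1.21875 (−); new bracket [-0.5, -0.25]
m = -0.375, g(m) = -0.269531 (−); new bracket [-0.5, -0.375]
m = -0.4375, g(m) = 0.23 (+); new bracket [-0.4375, -0.375]

[-0.4375, -0.375]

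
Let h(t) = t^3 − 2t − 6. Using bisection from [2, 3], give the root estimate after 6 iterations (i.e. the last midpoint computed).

h(2.5) = 4.625 > 0, so the root lies in [2, 2.5]
h(2.25) = 0.890625 > 0, so the root lies in [2, 2.25]
h(2.125) = -0.654297 < 0, so the root lies in [2.125, 2.25]
h(2.1875) = 0.0925 > 0, so the root lies in [2.125, 2.1875]
h(2.15625) = -0.2872 < 0, so the root lies in [2.15625, 2.1875]
h(2.171875) = -0.0989 < 0, so the root lies in [2.171875, 2.1875]

2.171875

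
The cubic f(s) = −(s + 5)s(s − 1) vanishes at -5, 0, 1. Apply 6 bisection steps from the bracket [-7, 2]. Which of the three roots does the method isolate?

-5

f(-2.5) = -21.875 < 0, so the root lies in [-7, -2.5]
f(-4.75) = -6.828125 < 0, so the root lies in [-7, -4.75]
f(-5.875) = 35.341797 > 0, so the root lies in [-5.875, -4.75]
f(-5.3125) = 10.4797 > 0, so the root lies in [-5.3125, -4.75]
f(-5.03125) = 0.9483 > 0, so the root lies in [-5.03125, -4.75]
f(-4.890625) = -3.151 < 0, so the root lies in [-5.03125, -4.890625]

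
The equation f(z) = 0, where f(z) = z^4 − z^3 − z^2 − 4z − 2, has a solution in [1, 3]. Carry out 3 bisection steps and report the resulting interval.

f(2) = -6 < 0, so the root lies in [2, 3]
f(2.5) = 5.1875 > 0, so the root lies in [2, 2.5]
f(2.25) = -1.824219 < 0, so the root lies in [2.25, 2.5]

[2.25, 2.5]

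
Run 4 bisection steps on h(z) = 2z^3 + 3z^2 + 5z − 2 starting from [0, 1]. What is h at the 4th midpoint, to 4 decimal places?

z = 0.5 gives h = 1.5, positive; keep [0, 0.5]
z = 0.25 gives h = -0.53125, negative; keep [0.25, 0.5]
z = 0.375 gives h = 0.402344, positive; keep [0.25, 0.375]
z = 0.3125 gives h = -0.0835, negative; keep [0.3125, 0.375]

-0.0835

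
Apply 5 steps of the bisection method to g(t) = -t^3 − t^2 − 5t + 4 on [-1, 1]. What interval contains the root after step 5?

[0.625, 0.6875]

m = 0, g(m) = 4 (+); new bracket [0, 1]
m = 0.5, g(m) = 1.125 (+); new bracket [0.5, 1]
m = 0.75, g(m) = -0.734375 (−); new bracket [0.5, 0.75]
m = 0.625, g(m) = 0.2402 (+); new bracket [0.625, 0.75]
m = 0.6875, g(m) = -0.2351 (−); new bracket [0.625, 0.6875]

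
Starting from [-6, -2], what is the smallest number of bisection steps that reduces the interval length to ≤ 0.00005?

Width after n steps is 4/2^n. Need 2^n ≥ 4/0.00005 = 80000.
2^16 = 65536 < 80000 ≤ 2^17 = 131072, so n = 17.

17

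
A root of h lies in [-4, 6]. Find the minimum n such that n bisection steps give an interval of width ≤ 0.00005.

Width after n steps is 10/2^n. Need 2^n ≥ 10/0.00005 = 200000.
2^17 = 131072 < 200000 ≤ 2^18 = 262144, so n = 18.

18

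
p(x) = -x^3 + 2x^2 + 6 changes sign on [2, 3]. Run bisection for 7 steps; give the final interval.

m = 2.5, p(m) = 2.875 (+); new bracket [2.5, 3]
m = 2.75, p(m) = 0.328125 (+); new bracket [2.75, 3]
m = 2.875, p(m) = -1.232422 (−); new bracket [2.75, 2.875]
m = 2.8125, p(m) = -0.427 (−); new bracket [2.75, 2.8125]
m = 2.78125, p(m) = -0.0432 (−); new bracket [2.75, 2.78125]
m = 2.765625, p(m) = 0.144 (+); new bracket [2.765625, 2.78125]
m = 2.7734375, p(m) = 0.0508 (+); new bracket [2.7734375, 2.78125]

[2.7734375, 2.78125]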